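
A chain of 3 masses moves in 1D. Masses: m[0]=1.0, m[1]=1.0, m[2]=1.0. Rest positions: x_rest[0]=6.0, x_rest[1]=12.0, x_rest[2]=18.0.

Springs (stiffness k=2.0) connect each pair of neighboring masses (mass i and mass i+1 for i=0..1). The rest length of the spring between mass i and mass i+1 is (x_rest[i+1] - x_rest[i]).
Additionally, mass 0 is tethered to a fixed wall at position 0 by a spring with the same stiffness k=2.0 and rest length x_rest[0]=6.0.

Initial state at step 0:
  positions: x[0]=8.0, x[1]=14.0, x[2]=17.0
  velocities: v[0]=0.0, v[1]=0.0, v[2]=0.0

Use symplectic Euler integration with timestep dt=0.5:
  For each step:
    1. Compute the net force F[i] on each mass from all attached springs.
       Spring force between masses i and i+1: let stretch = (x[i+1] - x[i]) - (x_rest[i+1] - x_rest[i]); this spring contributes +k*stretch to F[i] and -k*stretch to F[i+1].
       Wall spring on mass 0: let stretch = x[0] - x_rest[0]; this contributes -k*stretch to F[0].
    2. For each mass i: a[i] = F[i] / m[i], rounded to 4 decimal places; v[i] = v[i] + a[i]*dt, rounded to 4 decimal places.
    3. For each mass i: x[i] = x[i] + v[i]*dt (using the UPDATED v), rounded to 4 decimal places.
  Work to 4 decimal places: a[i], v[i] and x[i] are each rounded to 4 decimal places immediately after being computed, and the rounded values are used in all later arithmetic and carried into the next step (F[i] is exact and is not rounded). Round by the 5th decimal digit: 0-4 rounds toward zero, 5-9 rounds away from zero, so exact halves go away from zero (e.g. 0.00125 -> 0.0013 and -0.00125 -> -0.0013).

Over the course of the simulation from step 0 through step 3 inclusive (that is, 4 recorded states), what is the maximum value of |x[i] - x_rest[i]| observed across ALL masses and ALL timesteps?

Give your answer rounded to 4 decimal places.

Answer: 2.1250

Derivation:
Step 0: x=[8.0000 14.0000 17.0000] v=[0.0000 0.0000 0.0000]
Step 1: x=[7.0000 12.5000 18.5000] v=[-2.0000 -3.0000 3.0000]
Step 2: x=[5.2500 11.2500 20.0000] v=[-3.5000 -2.5000 3.0000]
Step 3: x=[3.8750 11.3750 20.1250] v=[-2.7500 0.2500 0.2500]
Max displacement = 2.1250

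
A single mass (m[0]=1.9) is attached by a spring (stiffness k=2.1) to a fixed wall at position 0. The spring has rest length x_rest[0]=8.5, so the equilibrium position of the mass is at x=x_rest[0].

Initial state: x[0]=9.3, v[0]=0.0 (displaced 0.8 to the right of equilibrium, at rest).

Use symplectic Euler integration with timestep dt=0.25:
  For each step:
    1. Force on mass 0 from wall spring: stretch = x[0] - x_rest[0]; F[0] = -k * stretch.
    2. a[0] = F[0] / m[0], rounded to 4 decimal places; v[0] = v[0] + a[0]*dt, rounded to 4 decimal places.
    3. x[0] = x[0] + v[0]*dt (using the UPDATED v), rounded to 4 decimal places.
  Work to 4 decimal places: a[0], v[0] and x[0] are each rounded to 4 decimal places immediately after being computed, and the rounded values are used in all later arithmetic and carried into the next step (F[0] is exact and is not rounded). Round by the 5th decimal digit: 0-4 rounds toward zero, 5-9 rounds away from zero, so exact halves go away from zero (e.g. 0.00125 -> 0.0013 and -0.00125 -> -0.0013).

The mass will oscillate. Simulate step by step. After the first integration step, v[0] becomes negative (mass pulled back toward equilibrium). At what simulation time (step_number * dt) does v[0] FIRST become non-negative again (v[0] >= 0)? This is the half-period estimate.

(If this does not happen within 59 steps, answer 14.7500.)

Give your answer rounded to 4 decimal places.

Step 0: x=[9.3000] v=[0.0000]
Step 1: x=[9.2447] v=[-0.2211]
Step 2: x=[9.1380] v=[-0.4269]
Step 3: x=[8.9872] v=[-0.6032]
Step 4: x=[8.8028] v=[-0.7378]
Step 5: x=[8.5974] v=[-0.8215]
Step 6: x=[8.3853] v=[-0.8484]
Step 7: x=[8.1811] v=[-0.8167]
Step 8: x=[7.9990] v=[-0.7286]
Step 9: x=[7.8515] v=[-0.5902]
Step 10: x=[7.7488] v=[-0.4110]
Step 11: x=[7.6980] v=[-0.2034]
Step 12: x=[7.7026] v=[0.0182]
First v>=0 after going negative at step 12, time=3.0000

Answer: 3.0000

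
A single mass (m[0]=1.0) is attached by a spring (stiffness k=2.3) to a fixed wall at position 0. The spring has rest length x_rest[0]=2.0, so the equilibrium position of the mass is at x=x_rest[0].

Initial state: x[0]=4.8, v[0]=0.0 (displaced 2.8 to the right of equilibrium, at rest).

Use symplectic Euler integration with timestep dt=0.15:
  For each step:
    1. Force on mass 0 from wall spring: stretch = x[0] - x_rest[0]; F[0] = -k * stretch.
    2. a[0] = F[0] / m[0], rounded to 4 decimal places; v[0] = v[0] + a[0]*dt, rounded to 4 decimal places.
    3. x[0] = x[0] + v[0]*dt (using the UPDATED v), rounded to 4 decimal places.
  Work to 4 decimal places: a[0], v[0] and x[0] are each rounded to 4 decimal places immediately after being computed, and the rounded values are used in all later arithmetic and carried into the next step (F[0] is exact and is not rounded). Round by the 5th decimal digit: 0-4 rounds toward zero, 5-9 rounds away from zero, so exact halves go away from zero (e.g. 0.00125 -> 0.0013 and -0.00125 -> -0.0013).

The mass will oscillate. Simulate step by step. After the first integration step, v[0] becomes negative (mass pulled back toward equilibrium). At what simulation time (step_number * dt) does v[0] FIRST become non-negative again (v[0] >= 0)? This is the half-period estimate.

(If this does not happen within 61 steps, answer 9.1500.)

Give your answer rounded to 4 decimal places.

Answer: 2.1000

Derivation:
Step 0: x=[4.8000] v=[0.0000]
Step 1: x=[4.6551] v=[-0.9660]
Step 2: x=[4.3728] v=[-1.8820]
Step 3: x=[3.9677] v=[-2.7006]
Step 4: x=[3.4608] v=[-3.3795]
Step 5: x=[2.8783] v=[-3.8835]
Step 6: x=[2.2503] v=[-4.1865]
Step 7: x=[1.6094] v=[-4.2729]
Step 8: x=[0.9887] v=[-4.1381]
Step 9: x=[0.4203] v=[-3.7892]
Step 10: x=[-0.0663] v=[-3.2442]
Step 11: x=[-0.4460] v=[-2.5313]
Step 12: x=[-0.6991] v=[-1.6874]
Step 13: x=[-0.8125] v=[-0.7562]
Step 14: x=[-0.7804] v=[0.2141]
First v>=0 after going negative at step 14, time=2.1000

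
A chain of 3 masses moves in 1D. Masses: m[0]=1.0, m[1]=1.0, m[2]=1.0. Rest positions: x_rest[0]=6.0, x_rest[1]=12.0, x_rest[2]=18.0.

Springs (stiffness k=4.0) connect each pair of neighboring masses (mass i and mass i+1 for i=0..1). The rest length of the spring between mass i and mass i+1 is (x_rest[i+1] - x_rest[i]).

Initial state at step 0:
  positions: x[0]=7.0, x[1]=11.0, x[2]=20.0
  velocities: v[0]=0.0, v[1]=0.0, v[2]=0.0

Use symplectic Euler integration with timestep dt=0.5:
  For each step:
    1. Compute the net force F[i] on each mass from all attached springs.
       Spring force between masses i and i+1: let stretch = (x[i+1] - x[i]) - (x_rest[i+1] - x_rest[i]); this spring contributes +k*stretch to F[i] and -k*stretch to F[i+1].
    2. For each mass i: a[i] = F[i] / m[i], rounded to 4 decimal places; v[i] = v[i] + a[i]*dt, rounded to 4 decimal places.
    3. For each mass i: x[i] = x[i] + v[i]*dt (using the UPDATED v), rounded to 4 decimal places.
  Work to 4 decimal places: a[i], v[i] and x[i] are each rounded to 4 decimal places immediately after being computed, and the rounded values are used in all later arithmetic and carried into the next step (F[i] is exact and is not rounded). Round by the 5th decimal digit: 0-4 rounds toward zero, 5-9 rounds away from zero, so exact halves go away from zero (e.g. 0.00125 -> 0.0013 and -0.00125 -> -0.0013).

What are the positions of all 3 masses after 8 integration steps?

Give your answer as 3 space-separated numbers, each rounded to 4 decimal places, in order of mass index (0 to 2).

Answer: 8.0000 11.0000 19.0000

Derivation:
Step 0: x=[7.0000 11.0000 20.0000] v=[0.0000 0.0000 0.0000]
Step 1: x=[5.0000 16.0000 17.0000] v=[-4.0000 10.0000 -6.0000]
Step 2: x=[8.0000 11.0000 19.0000] v=[6.0000 -10.0000 4.0000]
Step 3: x=[8.0000 11.0000 19.0000] v=[0.0000 0.0000 0.0000]
Step 4: x=[5.0000 16.0000 17.0000] v=[-6.0000 10.0000 -4.0000]
Step 5: x=[7.0000 11.0000 20.0000] v=[4.0000 -10.0000 6.0000]
Step 6: x=[7.0000 11.0000 20.0000] v=[0.0000 0.0000 0.0000]
Step 7: x=[5.0000 16.0000 17.0000] v=[-4.0000 10.0000 -6.0000]
Step 8: x=[8.0000 11.0000 19.0000] v=[6.0000 -10.0000 4.0000]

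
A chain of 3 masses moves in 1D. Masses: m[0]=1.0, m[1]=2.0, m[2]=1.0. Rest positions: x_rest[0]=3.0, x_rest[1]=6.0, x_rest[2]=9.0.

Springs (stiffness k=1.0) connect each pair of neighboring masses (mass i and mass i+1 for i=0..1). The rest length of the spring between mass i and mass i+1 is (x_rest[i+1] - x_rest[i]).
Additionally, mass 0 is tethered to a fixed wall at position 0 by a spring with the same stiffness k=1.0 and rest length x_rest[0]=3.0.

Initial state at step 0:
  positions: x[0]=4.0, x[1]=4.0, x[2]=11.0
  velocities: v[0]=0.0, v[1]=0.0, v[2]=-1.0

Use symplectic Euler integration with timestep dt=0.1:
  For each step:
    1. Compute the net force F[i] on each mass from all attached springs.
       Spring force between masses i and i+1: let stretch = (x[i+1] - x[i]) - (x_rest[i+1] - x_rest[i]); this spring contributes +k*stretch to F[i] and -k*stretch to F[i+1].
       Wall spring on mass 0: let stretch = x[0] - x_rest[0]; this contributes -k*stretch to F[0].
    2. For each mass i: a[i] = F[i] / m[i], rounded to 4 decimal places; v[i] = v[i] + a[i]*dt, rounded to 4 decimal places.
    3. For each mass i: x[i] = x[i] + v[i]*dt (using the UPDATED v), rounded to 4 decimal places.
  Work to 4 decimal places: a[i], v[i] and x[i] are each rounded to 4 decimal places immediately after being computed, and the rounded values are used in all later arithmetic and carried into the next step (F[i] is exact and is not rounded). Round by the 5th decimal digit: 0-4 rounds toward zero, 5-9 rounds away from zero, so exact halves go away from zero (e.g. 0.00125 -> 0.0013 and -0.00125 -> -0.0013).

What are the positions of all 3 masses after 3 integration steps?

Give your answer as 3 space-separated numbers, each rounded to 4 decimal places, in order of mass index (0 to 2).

Answer: 3.7658 4.2043 10.4678

Derivation:
Step 0: x=[4.0000 4.0000 11.0000] v=[0.0000 0.0000 -1.0000]
Step 1: x=[3.9600 4.0350 10.8600] v=[-0.4000 0.3500 -1.4000]
Step 2: x=[3.8812 4.1038 10.6818] v=[-0.7885 0.6875 -1.7825]
Step 3: x=[3.7658 4.2043 10.4678] v=[-1.1544 1.0053 -2.1403]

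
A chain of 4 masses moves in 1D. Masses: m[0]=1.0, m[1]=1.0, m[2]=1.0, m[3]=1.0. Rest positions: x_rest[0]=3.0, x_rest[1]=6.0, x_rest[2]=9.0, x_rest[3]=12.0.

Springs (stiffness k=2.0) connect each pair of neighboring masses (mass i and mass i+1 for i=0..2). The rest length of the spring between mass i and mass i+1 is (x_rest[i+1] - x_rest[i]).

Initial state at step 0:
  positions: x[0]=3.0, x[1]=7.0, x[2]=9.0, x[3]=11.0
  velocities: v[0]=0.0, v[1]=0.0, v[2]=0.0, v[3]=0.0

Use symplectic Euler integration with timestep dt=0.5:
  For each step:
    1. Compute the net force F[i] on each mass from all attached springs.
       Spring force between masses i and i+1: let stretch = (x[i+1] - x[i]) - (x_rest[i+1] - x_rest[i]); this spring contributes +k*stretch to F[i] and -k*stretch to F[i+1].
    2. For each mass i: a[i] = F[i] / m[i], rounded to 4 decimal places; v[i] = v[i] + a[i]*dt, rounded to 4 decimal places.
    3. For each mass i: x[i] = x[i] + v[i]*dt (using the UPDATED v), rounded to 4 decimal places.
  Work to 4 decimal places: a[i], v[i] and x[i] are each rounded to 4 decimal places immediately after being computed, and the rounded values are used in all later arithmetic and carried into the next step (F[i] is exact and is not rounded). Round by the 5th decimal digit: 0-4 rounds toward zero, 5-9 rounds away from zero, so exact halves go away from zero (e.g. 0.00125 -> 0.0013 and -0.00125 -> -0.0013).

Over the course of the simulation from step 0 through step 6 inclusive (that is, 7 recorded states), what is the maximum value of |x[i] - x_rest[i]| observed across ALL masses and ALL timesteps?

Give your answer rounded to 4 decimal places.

Step 0: x=[3.0000 7.0000 9.0000 11.0000] v=[0.0000 0.0000 0.0000 0.0000]
Step 1: x=[3.5000 6.0000 9.0000 11.5000] v=[1.0000 -2.0000 0.0000 1.0000]
Step 2: x=[3.7500 5.2500 8.7500 12.2500] v=[0.5000 -1.5000 -0.5000 1.5000]
Step 3: x=[3.2500 5.5000 8.5000 12.7500] v=[-1.0000 0.5000 -0.5000 1.0000]
Step 4: x=[2.3750 6.1250 8.8750 12.6250] v=[-1.7500 1.2500 0.7500 -0.2500]
Step 5: x=[1.8750 6.2500 9.7500 12.1250] v=[-1.0000 0.2500 1.7500 -1.0000]
Step 6: x=[2.0625 5.9375 10.0625 11.9375] v=[0.3750 -0.6250 0.6250 -0.3750]
Max displacement = 1.1250

Answer: 1.1250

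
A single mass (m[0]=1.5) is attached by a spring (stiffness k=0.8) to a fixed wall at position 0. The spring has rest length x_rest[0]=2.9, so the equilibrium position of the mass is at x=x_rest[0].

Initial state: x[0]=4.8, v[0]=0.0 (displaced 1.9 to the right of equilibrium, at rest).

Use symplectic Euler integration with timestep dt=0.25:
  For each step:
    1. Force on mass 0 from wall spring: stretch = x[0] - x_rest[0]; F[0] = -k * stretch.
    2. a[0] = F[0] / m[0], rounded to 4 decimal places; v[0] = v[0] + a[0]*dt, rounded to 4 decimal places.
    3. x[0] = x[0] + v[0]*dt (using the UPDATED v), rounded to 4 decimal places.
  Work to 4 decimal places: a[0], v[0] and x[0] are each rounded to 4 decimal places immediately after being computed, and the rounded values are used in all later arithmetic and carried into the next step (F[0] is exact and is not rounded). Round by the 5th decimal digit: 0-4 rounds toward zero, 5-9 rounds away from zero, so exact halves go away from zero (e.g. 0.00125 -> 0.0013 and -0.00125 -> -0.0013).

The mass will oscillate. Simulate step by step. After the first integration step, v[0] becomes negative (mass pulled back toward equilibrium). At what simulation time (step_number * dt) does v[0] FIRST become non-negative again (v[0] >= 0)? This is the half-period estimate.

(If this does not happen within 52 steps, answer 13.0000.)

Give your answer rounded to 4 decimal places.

Step 0: x=[4.8000] v=[0.0000]
Step 1: x=[4.7367] v=[-0.2533]
Step 2: x=[4.6122] v=[-0.4982]
Step 3: x=[4.4306] v=[-0.7265]
Step 4: x=[4.1980] v=[-0.9306]
Step 5: x=[3.9221] v=[-1.1037]
Step 6: x=[3.6121] v=[-1.2400]
Step 7: x=[3.2784] v=[-1.3350]
Step 8: x=[2.9320] v=[-1.3855]
Step 9: x=[2.5846] v=[-1.3898]
Step 10: x=[2.2477] v=[-1.3478]
Step 11: x=[1.9325] v=[-1.2608]
Step 12: x=[1.6496] v=[-1.1318]
Step 13: x=[1.4083] v=[-0.9651]
Step 14: x=[1.2168] v=[-0.7662]
Step 15: x=[1.0814] v=[-0.5418]
Step 16: x=[1.0066] v=[-0.2993]
Step 17: x=[0.9949] v=[-0.0469]
Step 18: x=[1.0467] v=[0.2071]
First v>=0 after going negative at step 18, time=4.5000

Answer: 4.5000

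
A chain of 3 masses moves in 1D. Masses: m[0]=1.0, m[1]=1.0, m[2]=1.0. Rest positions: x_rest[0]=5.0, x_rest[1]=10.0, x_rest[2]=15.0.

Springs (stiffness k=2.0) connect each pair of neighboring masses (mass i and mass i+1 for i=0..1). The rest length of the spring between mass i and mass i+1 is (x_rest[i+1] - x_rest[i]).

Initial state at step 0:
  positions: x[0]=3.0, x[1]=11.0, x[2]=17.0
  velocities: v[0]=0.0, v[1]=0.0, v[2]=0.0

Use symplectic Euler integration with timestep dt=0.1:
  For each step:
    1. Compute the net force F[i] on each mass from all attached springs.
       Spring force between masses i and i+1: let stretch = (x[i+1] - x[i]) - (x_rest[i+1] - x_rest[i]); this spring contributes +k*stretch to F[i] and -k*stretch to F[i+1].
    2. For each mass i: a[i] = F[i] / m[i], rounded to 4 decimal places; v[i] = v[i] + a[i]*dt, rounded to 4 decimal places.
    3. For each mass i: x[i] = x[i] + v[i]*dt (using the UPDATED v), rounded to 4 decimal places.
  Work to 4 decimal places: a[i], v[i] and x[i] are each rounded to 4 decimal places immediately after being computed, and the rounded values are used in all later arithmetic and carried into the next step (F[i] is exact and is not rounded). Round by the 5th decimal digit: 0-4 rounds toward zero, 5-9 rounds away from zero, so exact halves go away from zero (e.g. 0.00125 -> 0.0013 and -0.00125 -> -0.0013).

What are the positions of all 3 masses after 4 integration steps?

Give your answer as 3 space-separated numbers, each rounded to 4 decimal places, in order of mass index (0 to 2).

Answer: 3.5706 10.6351 16.7944

Derivation:
Step 0: x=[3.0000 11.0000 17.0000] v=[0.0000 0.0000 0.0000]
Step 1: x=[3.0600 10.9600 16.9800] v=[0.6000 -0.4000 -0.2000]
Step 2: x=[3.1780 10.8824 16.9396] v=[1.1800 -0.7760 -0.4040]
Step 3: x=[3.3501 10.7719 16.8781] v=[1.7209 -1.1054 -0.6154]
Step 4: x=[3.5706 10.6351 16.7944] v=[2.2053 -1.3685 -0.8366]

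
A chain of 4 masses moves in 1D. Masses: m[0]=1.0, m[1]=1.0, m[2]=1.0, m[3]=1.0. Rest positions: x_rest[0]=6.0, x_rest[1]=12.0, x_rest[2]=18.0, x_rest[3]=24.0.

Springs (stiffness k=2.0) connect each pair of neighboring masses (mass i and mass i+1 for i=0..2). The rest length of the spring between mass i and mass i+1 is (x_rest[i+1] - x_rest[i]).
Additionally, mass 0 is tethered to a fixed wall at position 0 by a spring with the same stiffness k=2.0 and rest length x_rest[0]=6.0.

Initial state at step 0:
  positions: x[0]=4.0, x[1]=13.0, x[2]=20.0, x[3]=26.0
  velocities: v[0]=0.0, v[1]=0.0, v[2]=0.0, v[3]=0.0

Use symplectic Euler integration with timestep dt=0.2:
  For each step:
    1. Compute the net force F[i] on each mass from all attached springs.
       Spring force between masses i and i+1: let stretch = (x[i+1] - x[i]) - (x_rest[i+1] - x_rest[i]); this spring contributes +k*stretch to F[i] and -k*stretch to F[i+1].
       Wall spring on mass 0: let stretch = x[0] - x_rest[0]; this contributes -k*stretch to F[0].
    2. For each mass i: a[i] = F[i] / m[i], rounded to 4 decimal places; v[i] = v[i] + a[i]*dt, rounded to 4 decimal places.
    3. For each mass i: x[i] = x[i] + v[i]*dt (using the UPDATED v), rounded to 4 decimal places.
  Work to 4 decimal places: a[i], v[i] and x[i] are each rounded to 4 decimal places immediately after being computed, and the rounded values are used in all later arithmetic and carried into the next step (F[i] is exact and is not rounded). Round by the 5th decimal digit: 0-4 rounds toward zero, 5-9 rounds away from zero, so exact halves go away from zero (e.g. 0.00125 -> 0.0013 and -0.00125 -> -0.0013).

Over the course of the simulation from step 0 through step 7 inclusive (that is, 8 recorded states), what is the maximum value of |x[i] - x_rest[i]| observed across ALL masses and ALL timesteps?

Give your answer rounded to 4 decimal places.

Step 0: x=[4.0000 13.0000 20.0000 26.0000] v=[0.0000 0.0000 0.0000 0.0000]
Step 1: x=[4.4000 12.8400 19.9200 26.0000] v=[2.0000 -0.8000 -0.4000 0.0000]
Step 2: x=[5.1232 12.5712 19.7600 25.9936] v=[3.6160 -1.3440 -0.8000 -0.0320]
Step 3: x=[6.0324 12.2817 19.5236 25.9685] v=[4.5459 -1.4477 -1.1821 -0.1254]
Step 4: x=[6.9589 12.0716 19.2234 25.9078] v=[4.6327 -1.0507 -1.5009 -0.3034]
Step 5: x=[7.7377 12.0246 18.8858 25.7924] v=[3.8942 -0.2351 -1.6879 -0.5772]
Step 6: x=[8.2405 12.1835 18.5519 25.6044] v=[2.5139 0.7946 -1.6697 -0.9398]
Step 7: x=[8.3995 12.5365 18.2727 25.3322] v=[0.7949 1.7648 -1.3961 -1.3608]
Max displacement = 2.3995

Answer: 2.3995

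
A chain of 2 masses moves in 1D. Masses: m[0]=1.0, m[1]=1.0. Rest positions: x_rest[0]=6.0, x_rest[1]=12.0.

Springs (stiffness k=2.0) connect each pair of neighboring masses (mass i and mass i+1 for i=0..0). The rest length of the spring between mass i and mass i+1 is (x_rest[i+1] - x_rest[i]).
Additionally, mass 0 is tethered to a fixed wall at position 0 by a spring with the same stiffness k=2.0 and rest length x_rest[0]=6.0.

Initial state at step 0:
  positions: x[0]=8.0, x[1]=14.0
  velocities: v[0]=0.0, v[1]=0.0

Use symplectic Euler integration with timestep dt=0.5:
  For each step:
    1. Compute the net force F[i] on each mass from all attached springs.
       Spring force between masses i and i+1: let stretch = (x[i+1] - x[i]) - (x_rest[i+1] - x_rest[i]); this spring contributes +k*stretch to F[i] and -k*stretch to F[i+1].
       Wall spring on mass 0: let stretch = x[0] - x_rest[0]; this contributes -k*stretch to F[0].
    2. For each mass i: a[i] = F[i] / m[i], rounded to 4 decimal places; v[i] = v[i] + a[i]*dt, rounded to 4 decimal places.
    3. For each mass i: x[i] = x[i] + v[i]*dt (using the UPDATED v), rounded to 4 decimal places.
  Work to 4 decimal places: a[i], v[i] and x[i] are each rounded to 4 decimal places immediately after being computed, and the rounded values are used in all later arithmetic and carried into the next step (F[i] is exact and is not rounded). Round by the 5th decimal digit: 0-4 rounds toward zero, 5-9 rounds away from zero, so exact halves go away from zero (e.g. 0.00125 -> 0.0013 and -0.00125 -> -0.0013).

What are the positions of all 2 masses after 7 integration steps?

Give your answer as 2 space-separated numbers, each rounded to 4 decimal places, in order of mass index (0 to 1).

Step 0: x=[8.0000 14.0000] v=[0.0000 0.0000]
Step 1: x=[7.0000 14.0000] v=[-2.0000 0.0000]
Step 2: x=[6.0000 13.5000] v=[-2.0000 -1.0000]
Step 3: x=[5.7500 12.2500] v=[-0.5000 -2.5000]
Step 4: x=[5.8750 10.7500] v=[0.2500 -3.0000]
Step 5: x=[5.5000 9.8125] v=[-0.7500 -1.8750]
Step 6: x=[4.5313 9.7188] v=[-1.9375 -0.1875]
Step 7: x=[3.8907 10.0313] v=[-1.2813 0.6250]

Answer: 3.8907 10.0313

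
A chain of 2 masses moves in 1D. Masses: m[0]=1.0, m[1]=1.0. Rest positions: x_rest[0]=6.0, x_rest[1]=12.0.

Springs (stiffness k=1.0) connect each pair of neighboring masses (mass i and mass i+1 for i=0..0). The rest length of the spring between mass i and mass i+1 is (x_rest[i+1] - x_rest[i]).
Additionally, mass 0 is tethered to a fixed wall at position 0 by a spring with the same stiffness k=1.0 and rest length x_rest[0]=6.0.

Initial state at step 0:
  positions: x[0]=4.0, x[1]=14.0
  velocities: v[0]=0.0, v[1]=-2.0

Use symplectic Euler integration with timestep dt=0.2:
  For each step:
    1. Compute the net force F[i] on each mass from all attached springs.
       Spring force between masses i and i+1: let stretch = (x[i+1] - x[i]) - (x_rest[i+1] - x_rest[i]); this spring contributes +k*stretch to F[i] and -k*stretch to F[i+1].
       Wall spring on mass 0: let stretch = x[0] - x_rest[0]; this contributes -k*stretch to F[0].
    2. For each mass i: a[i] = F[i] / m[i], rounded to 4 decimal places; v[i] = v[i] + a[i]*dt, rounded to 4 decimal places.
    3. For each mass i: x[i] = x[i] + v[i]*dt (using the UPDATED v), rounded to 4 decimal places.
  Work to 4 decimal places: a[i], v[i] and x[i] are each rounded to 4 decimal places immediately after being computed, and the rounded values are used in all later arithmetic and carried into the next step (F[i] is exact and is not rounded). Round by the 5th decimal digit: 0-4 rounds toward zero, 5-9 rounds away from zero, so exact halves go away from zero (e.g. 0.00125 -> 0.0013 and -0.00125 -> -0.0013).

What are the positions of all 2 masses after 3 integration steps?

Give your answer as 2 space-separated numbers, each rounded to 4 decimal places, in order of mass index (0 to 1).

Answer: 5.2526 11.9811

Derivation:
Step 0: x=[4.0000 14.0000] v=[0.0000 -2.0000]
Step 1: x=[4.2400 13.4400] v=[1.2000 -2.8000]
Step 2: x=[4.6784 12.7520] v=[2.1920 -3.4400]
Step 3: x=[5.2526 11.9811] v=[2.8710 -3.8547]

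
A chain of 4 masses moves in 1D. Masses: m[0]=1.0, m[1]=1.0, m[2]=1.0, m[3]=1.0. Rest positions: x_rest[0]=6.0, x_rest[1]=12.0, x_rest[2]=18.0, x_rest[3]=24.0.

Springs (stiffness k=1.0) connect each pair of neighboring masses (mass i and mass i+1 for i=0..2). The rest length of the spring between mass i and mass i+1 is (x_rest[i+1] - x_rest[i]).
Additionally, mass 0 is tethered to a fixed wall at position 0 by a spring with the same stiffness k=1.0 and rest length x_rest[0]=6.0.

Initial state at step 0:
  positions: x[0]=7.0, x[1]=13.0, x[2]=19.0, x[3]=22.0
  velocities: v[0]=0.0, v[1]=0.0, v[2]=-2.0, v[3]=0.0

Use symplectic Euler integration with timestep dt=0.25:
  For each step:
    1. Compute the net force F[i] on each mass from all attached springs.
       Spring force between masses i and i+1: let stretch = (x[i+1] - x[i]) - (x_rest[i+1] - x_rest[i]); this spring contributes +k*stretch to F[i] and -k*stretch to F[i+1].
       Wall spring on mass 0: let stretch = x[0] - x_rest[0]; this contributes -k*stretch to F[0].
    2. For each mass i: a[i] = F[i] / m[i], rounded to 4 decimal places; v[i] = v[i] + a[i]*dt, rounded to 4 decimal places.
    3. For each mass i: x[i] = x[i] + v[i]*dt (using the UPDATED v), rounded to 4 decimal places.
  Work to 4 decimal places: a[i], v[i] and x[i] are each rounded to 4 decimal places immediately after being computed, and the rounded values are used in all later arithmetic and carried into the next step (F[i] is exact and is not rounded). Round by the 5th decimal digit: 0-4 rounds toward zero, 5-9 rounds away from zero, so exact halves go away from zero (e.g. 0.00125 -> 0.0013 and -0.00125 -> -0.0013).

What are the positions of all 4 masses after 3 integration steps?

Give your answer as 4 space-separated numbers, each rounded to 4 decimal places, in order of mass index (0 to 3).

Step 0: x=[7.0000 13.0000 19.0000 22.0000] v=[0.0000 0.0000 -2.0000 0.0000]
Step 1: x=[6.9375 13.0000 18.3125 22.1875] v=[-0.2500 0.0000 -2.7500 0.7500]
Step 2: x=[6.8203 12.9531 17.5352 22.5078] v=[-0.4688 -0.1875 -3.1094 1.2813]
Step 3: x=[6.6601 12.8093 16.7823 22.8924] v=[-0.6407 -0.5752 -3.0118 1.5382]

Answer: 6.6601 12.8093 16.7823 22.8924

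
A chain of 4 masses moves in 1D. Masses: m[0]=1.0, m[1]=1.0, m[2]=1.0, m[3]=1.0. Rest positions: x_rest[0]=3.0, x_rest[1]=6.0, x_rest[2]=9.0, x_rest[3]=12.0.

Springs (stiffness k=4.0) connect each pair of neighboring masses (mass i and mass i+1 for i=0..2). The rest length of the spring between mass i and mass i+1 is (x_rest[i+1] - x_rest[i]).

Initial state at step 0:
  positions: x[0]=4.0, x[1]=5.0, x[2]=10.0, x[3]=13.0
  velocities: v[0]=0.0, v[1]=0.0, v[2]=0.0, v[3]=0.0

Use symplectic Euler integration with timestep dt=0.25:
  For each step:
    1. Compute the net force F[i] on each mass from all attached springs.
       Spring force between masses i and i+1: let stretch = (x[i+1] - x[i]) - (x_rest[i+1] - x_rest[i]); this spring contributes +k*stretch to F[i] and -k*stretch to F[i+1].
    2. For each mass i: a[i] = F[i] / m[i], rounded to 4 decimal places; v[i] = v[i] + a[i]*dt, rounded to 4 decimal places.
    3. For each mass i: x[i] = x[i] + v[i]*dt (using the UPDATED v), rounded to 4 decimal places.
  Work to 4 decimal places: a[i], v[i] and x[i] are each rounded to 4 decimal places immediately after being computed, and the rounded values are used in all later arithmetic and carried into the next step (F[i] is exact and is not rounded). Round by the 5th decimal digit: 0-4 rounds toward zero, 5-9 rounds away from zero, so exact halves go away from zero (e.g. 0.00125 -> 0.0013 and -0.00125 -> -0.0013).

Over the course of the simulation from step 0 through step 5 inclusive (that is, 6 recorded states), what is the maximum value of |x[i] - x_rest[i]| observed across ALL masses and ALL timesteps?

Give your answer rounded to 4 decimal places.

Step 0: x=[4.0000 5.0000 10.0000 13.0000] v=[0.0000 0.0000 0.0000 0.0000]
Step 1: x=[3.5000 6.0000 9.5000 13.0000] v=[-2.0000 4.0000 -2.0000 0.0000]
Step 2: x=[2.8750 7.2500 9.0000 12.8750] v=[-2.5000 5.0000 -2.0000 -0.5000]
Step 3: x=[2.5938 7.8438 9.0313 12.5313] v=[-1.1250 2.3750 0.1250 -1.3750]
Step 4: x=[2.8751 7.4219 9.6407 12.0626] v=[1.1250 -1.6875 2.4375 -1.8750]
Step 5: x=[3.5431 6.4180 10.3009 11.7384] v=[2.6718 -4.0155 2.6406 -1.2969]
Max displacement = 1.8438

Answer: 1.8438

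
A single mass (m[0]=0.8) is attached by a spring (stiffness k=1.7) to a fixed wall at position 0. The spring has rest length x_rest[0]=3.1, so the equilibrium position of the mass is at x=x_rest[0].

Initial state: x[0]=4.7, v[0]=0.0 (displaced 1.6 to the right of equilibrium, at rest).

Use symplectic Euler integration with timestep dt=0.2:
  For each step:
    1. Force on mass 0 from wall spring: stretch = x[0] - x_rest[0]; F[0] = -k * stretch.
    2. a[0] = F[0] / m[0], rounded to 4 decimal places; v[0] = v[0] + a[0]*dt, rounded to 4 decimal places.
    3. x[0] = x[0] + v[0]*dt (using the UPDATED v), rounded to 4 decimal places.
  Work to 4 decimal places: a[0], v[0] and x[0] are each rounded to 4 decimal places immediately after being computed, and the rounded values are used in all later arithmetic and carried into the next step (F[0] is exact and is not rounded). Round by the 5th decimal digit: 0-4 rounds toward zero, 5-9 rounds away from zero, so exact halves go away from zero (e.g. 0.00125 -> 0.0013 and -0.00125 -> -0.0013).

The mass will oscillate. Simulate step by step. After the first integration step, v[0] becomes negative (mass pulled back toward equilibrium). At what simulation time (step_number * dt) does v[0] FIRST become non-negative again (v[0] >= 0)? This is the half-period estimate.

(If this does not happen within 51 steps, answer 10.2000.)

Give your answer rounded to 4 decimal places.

Step 0: x=[4.7000] v=[0.0000]
Step 1: x=[4.5640] v=[-0.6800]
Step 2: x=[4.3036] v=[-1.3022]
Step 3: x=[3.9409] v=[-1.8137]
Step 4: x=[3.5067] v=[-2.1711]
Step 5: x=[3.0379] v=[-2.3439]
Step 6: x=[2.5744] v=[-2.3175]
Step 7: x=[2.1556] v=[-2.0941]
Step 8: x=[1.8171] v=[-1.6927]
Step 9: x=[1.5876] v=[-1.1475]
Step 10: x=[1.4867] v=[-0.5047]
Step 11: x=[1.5229] v=[0.1810]
First v>=0 after going negative at step 11, time=2.2000

Answer: 2.2000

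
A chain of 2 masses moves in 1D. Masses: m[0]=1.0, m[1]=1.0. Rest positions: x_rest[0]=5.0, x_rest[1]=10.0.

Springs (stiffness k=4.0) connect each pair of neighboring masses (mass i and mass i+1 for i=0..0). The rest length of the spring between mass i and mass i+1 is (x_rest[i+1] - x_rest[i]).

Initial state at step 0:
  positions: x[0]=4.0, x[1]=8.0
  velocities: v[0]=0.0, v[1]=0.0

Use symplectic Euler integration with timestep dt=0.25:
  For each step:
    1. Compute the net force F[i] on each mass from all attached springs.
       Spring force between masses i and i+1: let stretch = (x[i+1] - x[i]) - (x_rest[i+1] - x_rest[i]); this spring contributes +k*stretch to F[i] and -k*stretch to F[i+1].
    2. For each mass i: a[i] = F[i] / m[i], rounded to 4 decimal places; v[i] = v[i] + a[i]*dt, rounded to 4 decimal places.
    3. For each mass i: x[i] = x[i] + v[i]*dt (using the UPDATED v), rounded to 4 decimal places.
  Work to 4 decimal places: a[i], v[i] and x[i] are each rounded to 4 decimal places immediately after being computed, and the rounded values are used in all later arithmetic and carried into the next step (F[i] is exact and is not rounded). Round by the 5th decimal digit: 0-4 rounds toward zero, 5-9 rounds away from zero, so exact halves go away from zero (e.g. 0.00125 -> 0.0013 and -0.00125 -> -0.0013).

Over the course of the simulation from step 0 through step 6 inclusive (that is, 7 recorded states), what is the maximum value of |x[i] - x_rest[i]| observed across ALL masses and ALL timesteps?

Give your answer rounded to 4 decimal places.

Step 0: x=[4.0000 8.0000] v=[0.0000 0.0000]
Step 1: x=[3.7500 8.2500] v=[-1.0000 1.0000]
Step 2: x=[3.3750 8.6250] v=[-1.5000 1.5000]
Step 3: x=[3.0625 8.9375] v=[-1.2500 1.2500]
Step 4: x=[2.9688 9.0313] v=[-0.3750 0.3750]
Step 5: x=[3.1407 8.8594] v=[0.6875 -0.6875]
Step 6: x=[3.4923 8.5079] v=[1.4062 -1.4062]
Max displacement = 2.0312

Answer: 2.0312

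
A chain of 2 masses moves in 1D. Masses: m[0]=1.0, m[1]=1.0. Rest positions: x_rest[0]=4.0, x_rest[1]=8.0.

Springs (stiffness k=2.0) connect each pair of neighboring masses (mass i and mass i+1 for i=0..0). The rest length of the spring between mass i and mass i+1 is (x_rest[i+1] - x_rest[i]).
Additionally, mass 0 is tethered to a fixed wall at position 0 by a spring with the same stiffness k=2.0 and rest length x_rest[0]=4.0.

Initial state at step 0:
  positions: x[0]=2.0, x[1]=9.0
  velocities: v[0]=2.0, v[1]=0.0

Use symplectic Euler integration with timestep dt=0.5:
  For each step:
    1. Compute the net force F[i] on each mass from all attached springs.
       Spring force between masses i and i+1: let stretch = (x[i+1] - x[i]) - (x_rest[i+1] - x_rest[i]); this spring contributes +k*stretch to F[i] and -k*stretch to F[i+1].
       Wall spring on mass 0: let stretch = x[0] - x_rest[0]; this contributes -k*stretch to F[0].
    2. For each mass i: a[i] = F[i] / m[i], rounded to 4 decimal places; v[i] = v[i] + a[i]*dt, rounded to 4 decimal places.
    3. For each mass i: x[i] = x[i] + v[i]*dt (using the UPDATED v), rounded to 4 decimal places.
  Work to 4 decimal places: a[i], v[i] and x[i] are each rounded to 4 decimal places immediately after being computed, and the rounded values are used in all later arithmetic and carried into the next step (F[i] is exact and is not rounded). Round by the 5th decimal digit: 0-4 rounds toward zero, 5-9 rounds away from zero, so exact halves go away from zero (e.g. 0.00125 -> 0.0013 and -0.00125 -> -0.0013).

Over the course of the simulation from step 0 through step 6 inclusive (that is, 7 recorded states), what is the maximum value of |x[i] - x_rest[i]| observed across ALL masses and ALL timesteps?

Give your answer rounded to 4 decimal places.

Step 0: x=[2.0000 9.0000] v=[2.0000 0.0000]
Step 1: x=[5.5000 7.5000] v=[7.0000 -3.0000]
Step 2: x=[7.2500 7.0000] v=[3.5000 -1.0000]
Step 3: x=[5.2500 8.6250] v=[-4.0000 3.2500]
Step 4: x=[2.3125 10.5625] v=[-5.8750 3.8750]
Step 5: x=[2.3438 10.3750] v=[0.0625 -0.3750]
Step 6: x=[5.2188 8.1719] v=[5.7499 -4.4062]
Max displacement = 3.2500

Answer: 3.2500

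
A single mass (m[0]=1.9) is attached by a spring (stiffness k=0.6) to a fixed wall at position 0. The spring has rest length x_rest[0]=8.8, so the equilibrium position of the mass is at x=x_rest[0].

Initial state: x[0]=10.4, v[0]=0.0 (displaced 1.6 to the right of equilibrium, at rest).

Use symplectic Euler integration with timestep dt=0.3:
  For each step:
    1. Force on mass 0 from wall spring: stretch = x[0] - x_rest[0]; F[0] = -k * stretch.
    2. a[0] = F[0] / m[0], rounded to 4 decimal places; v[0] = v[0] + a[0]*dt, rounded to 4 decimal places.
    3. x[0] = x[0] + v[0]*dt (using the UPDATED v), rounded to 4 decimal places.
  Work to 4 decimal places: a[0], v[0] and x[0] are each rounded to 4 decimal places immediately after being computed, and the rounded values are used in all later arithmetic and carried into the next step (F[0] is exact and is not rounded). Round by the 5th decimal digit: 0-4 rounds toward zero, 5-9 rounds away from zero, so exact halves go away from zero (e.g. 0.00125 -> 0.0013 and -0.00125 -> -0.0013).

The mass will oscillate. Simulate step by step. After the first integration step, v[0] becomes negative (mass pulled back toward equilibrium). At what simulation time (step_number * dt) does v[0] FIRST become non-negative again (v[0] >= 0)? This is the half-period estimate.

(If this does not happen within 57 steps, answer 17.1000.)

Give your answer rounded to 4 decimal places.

Step 0: x=[10.4000] v=[0.0000]
Step 1: x=[10.3545] v=[-0.1516]
Step 2: x=[10.2648] v=[-0.2989]
Step 3: x=[10.1335] v=[-0.4377]
Step 4: x=[9.9643] v=[-0.5640]
Step 5: x=[9.7620] v=[-0.6743]
Step 6: x=[9.5324] v=[-0.7654]
Step 7: x=[9.2820] v=[-0.8348]
Step 8: x=[9.0179] v=[-0.8805]
Step 9: x=[8.7476] v=[-0.9011]
Step 10: x=[8.4787] v=[-0.8962]
Step 11: x=[8.2190] v=[-0.8658]
Step 12: x=[7.9758] v=[-0.8108]
Step 13: x=[7.7560] v=[-0.7327]
Step 14: x=[7.5659] v=[-0.6338]
Step 15: x=[7.4108] v=[-0.5169]
Step 16: x=[7.2952] v=[-0.3853]
Step 17: x=[7.2224] v=[-0.2427]
Step 18: x=[7.1944] v=[-0.0932]
Step 19: x=[7.2121] v=[0.0589]
First v>=0 after going negative at step 19, time=5.7000

Answer: 5.7000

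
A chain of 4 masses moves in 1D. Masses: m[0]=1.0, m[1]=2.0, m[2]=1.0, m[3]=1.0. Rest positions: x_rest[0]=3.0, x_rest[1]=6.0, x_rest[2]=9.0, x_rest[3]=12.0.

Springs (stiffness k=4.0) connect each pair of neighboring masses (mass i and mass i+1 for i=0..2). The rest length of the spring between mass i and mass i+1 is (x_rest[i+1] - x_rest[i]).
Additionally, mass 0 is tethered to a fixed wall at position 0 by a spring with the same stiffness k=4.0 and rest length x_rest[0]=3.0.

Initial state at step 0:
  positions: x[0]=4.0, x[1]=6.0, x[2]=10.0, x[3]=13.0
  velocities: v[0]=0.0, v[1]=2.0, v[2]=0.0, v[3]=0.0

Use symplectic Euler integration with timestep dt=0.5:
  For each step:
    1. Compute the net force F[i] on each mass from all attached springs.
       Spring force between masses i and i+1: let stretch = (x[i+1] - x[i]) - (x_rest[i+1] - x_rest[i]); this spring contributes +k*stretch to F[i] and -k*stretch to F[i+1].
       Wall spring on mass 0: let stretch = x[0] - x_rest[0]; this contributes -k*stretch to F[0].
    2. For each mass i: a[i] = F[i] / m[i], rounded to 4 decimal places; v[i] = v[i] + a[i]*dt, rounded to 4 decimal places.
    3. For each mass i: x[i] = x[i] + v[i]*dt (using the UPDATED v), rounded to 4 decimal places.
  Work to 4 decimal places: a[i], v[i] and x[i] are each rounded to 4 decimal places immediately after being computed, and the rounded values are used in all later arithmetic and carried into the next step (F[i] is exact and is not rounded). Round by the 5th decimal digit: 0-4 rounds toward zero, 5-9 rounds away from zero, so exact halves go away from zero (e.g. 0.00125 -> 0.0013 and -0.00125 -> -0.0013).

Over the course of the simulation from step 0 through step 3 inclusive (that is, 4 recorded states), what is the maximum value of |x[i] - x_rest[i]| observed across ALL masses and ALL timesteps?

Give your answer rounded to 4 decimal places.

Answer: 2.5000

Derivation:
Step 0: x=[4.0000 6.0000 10.0000 13.0000] v=[0.0000 2.0000 0.0000 0.0000]
Step 1: x=[2.0000 8.0000 9.0000 13.0000] v=[-4.0000 4.0000 -2.0000 0.0000]
Step 2: x=[4.0000 7.5000 11.0000 12.0000] v=[4.0000 -1.0000 4.0000 -2.0000]
Step 3: x=[5.5000 7.0000 10.5000 13.0000] v=[3.0000 -1.0000 -1.0000 2.0000]
Max displacement = 2.5000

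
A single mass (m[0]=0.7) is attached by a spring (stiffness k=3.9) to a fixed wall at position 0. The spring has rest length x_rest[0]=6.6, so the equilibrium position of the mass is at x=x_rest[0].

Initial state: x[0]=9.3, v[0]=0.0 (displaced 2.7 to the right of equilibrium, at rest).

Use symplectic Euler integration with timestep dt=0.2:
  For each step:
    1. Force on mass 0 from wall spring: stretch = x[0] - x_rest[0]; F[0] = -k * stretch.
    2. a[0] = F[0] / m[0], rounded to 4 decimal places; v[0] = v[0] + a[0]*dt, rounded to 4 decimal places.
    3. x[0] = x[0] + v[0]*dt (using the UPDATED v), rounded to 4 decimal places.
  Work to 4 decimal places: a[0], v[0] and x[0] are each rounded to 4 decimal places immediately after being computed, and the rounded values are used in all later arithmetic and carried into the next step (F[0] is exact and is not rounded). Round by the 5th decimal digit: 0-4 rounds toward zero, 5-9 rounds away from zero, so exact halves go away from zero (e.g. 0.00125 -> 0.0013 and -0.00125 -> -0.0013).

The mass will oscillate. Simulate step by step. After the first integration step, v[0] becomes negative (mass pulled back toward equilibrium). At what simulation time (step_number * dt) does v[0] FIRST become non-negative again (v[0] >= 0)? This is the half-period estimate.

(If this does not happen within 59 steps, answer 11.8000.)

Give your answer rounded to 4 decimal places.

Answer: 1.4000

Derivation:
Step 0: x=[9.3000] v=[0.0000]
Step 1: x=[8.6983] v=[-3.0086]
Step 2: x=[7.6290] v=[-5.3467]
Step 3: x=[6.3303] v=[-6.4933]
Step 4: x=[5.0917] v=[-6.1928]
Step 5: x=[4.1893] v=[-4.5121]
Step 6: x=[3.8241] v=[-1.8259]
Step 7: x=[4.0775] v=[1.2672]
First v>=0 after going negative at step 7, time=1.4000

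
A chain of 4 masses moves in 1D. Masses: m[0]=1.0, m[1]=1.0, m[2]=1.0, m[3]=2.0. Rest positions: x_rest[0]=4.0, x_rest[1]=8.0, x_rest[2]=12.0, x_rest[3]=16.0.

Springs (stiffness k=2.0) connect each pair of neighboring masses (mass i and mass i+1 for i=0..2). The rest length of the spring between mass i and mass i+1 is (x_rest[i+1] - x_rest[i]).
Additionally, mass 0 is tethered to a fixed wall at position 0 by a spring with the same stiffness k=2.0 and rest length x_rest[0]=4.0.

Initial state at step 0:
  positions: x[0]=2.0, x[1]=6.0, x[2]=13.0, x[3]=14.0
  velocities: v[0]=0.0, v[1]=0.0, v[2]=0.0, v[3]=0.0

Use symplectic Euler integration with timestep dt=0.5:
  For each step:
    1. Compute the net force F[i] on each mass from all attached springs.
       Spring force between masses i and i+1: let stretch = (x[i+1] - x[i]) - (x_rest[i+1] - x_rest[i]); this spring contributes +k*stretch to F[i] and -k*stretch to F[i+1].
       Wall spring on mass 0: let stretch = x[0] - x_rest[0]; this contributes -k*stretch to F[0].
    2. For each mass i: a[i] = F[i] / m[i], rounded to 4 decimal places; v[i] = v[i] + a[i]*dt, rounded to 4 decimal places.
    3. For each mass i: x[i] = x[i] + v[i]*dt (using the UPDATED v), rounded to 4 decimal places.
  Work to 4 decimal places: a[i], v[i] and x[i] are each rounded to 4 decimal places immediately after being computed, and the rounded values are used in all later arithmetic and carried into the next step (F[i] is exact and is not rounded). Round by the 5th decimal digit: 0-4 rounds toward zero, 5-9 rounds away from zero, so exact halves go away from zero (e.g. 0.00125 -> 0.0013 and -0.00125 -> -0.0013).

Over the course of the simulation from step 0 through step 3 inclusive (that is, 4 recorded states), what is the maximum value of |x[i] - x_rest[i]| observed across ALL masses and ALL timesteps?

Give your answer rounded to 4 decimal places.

Step 0: x=[2.0000 6.0000 13.0000 14.0000] v=[0.0000 0.0000 0.0000 0.0000]
Step 1: x=[3.0000 7.5000 10.0000 14.7500] v=[2.0000 3.0000 -6.0000 1.5000]
Step 2: x=[4.7500 8.0000 8.1250 15.3125] v=[3.5000 1.0000 -3.7500 1.1250]
Step 3: x=[5.7500 6.9375 9.7813 15.0781] v=[2.0000 -2.1250 3.3125 -0.4688]
Max displacement = 3.8750

Answer: 3.8750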